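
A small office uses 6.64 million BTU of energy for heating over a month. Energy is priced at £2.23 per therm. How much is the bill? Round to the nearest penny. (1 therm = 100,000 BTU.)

6.64 million BTU × (10 therm/million BTU) = 66.4 therm
Cost = 66.4 therm × £2.23/therm = £148.07

£148.07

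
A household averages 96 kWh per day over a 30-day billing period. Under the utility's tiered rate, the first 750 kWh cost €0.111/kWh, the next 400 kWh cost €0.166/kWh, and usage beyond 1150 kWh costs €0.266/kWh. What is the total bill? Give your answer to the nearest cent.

€609.83

Usage = 96 kWh/day × 30 days = 2880 kWh
First 750 kWh × €0.111 = €83.25
Next 400 kWh × €0.166 = €66.40
Remaining 1730 kWh × €0.266 = €460.18
Total = €609.83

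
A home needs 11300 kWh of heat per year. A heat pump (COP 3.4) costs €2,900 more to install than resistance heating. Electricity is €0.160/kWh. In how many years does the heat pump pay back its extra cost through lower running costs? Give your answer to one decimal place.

Resistance: 11300 kWh × €0.160 = €1,808.00/yr
Heat pump: 11300 / 3.4 = 3324 kWh in → × €0.160 = €531.76/yr
Annual savings = €1,276.24
Payback = €2,900 / €1,276.24 = 2.27 years

2.3 years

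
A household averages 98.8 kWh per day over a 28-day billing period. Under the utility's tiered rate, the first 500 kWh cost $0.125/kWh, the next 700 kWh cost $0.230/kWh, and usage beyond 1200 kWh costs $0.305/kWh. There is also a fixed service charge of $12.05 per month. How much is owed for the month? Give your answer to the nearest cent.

$713.30

Usage = 98.8 kWh/day × 28 days = 2766.4 kWh
First 500 kWh × $0.125 = $62.50
Next 700 kWh × $0.230 = $161.00
Remaining 1566.4 kWh × $0.305 = $477.75
Energy charge = $701.25; + service $12.05 = $713.30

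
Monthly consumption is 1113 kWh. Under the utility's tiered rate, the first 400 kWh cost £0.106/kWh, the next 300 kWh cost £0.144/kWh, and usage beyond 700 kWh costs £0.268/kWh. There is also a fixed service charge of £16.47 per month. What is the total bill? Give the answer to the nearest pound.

£213

First 400 kWh × £0.106 = £42.40
Next 300 kWh × £0.144 = £43.20
Remaining 413 kWh × £0.268 = £110.68
Energy charge = £196.28; + service £16.47 = £212.75 ≈ £213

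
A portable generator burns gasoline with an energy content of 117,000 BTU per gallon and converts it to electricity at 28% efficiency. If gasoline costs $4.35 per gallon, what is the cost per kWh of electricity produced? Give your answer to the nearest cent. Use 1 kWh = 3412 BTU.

$0.45

Electrical output per gallon = 117,000 BTU × 0.28 / 3412 BTU/kWh = 9.601 kWh
Cost per kWh = $4.35 / 9.601 kWh = $0.453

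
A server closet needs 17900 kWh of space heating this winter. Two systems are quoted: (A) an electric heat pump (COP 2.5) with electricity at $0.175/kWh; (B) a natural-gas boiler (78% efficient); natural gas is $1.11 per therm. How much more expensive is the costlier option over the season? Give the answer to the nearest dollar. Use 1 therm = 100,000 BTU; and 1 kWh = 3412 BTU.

Heat load = 17900 kWh × 3412 = 61,074,800 BTU
Gas: input = 61,074,800 / 0.78 = 78,301,026 BTU = 783 therm → 783 × $1.11 = $869.14
Heat pump: 61,074,800 BTU / 3412 = 17,900 kWh heat; / 2.5 = 7,160 kWh in → × $0.175 = $1,253.00
Difference = |$869.14 − $1,253.00| = $383.86 ≈ $384

$384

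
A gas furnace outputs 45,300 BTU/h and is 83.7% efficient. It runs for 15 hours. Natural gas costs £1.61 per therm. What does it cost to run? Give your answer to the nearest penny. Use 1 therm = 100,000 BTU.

£13.07

Heat delivered = 45,300 BTU/h × 15 h = 679,500 BTU
Gas input = 679,500 / 0.837 = 811,828 BTU
= 811,828 / 100,000 = 8.118 therm
Cost = 8.118 × £1.61/therm = £13.07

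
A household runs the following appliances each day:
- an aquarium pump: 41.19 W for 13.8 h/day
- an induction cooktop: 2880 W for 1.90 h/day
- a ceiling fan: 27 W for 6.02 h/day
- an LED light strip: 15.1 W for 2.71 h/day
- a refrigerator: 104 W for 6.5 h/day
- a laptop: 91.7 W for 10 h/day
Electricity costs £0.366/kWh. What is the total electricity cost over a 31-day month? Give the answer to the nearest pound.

aquarium pump: 41.19 W × 13.8 h × 31 d = 17,621 Wh = 17.62 kWh
induction cooktop: 2880 W × 1.90 h × 31 d = 169,632 Wh = 169.6 kWh
ceiling fan: 27 W × 6.02 h × 31 d = 5,039 Wh = 5.039 kWh
LED light strip: 15.1 W × 2.71 h × 31 d = 1,269 Wh = 1.269 kWh
refrigerator: 104 W × 6.5 h × 31 d = 20,956 Wh = 20.96 kWh
laptop: 91.7 W × 10 h × 31 d = 28,427 Wh = 28.43 kWh
Total energy = 17.62 + 169.6 + 5.039 + 1.269 + 20.96 + 28.43 = 242.9 kWh
Cost = 242.9 kWh × £0.366 = £88.92 ≈ £89

£89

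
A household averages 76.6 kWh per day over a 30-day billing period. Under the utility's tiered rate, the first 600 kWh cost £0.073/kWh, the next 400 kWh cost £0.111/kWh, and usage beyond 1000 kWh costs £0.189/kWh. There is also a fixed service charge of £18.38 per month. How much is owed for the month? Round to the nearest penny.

Usage = 76.6 kWh/day × 30 days = 2298 kWh
First 600 kWh × £0.073 = £43.80
Next 400 kWh × £0.111 = £44.40
Remaining 1298 kWh × £0.189 = £245.32
Energy charge = £333.52; + service £18.38 = £351.90

£351.90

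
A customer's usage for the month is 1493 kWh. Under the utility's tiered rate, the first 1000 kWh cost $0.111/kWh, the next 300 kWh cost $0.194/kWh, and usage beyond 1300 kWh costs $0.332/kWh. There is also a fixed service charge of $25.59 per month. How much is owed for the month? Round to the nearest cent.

First 1000 kWh × $0.111 = $111.00
Next 300 kWh × $0.194 = $58.20
Remaining 193 kWh × $0.332 = $64.08
Energy charge = $233.28; + service $25.59 = $258.87

$258.87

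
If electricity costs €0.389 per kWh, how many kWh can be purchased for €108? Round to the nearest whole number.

€108 / €0.389 per kWh = 277.6 kWh

278 kWh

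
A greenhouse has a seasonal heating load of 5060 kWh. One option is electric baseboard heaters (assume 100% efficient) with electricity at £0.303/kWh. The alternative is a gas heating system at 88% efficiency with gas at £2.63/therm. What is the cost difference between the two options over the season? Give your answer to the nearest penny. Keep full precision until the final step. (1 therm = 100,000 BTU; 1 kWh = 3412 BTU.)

£1017.20

Heat load = 5060 kWh × 3412 = 17,264,720 BTU
Gas: input = 17,264,720 / 0.88 = 19,619,000 BTU = 196.2 therm → 196.2 × £2.63 = £515.98
Electric: 17,264,720 BTU / 3412 = 5,060 kWh → × £0.303 = £1,533.18
Difference = |£515.98 − £1,533.18| = £1,017.20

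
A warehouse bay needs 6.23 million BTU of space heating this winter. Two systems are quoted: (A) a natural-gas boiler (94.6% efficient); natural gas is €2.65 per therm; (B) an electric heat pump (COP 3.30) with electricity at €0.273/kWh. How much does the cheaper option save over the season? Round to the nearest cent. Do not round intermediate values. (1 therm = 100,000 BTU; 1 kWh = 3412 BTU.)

Heat load = 6.23 × 10⁶ BTU = 6,230,000 BTU
Gas: input = 6,230,000 / 0.946 = 6,585,624 BTU = 65.86 therm → 65.86 × €2.65 = €174.52
Heat pump: 6,230,000 BTU / 3412 = 1,826 kWh heat; / 3.30 = 553.3 kWh in → × €0.273 = €151.05
Difference = |€174.52 − €151.05| = €23.47

€23.47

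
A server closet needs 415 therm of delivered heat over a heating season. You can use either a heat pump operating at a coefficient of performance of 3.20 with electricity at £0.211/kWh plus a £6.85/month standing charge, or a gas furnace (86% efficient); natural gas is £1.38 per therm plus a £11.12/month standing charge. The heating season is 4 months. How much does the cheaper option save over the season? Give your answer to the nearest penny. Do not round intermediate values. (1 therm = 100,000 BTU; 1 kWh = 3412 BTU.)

Heat load = 415 therm × 100,000 = 41,500,000 BTU
Gas: input = 41,500,000 / 0.86 = 48,255,814 BTU = 482.6 therm → 482.6 × £1.38 = £665.93; + 4 × £11.12 standing = £710.41
Heat pump: 41,500,000 BTU / 3412 = 12,160 kWh heat; / 3.20 = 3,801 kWh in → × £0.211 = £801.99; + 4 × £6.85 standing = £829.39
Difference = |£710.41 − £829.39| = £118.98

£118.98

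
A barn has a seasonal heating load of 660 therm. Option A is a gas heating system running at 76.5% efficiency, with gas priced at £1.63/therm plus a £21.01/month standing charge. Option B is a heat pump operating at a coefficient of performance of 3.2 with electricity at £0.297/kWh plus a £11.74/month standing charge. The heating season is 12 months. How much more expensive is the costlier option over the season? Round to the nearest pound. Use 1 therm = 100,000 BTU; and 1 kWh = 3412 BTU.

£278

Heat load = 660 therm × 100,000 = 66,000,000 BTU
Gas: input = 66,000,000 / 0.765 = 86,274,510 BTU = 862.7 therm → 862.7 × £1.63 = £1,406.27; + 12 × £21.01 standing = £1,658.39
Heat pump: 66,000,000 BTU / 3412 = 19,340 kWh heat; / 3.2 = 6,045 kWh in → × £0.297 = £1,795.32; + 12 × £11.74 standing = £1,936.20
Difference = |£1,658.39 − £1,936.20| = £277.80 ≈ £278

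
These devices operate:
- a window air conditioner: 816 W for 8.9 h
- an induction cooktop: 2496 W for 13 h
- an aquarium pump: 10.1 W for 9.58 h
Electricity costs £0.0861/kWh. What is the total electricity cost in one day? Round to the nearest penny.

window air conditioner: 816 W × 8.9 h = 7,262 Wh = 7.262 kWh
induction cooktop: 2496 W × 13 h = 32,448 Wh = 32.45 kWh
aquarium pump: 10.1 W × 9.58 h = 97 Wh = 0.09676 kWh
Total energy = 7.262 + 32.45 + 0.09676 = 39.81 kWh
Cost = 39.81 kWh × £0.0861 = £3.43

£3.43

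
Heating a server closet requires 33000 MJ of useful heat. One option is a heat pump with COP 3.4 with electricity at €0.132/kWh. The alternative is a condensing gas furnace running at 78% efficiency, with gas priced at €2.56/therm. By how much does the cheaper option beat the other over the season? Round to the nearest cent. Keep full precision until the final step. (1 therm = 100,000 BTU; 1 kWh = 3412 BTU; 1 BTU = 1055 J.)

€670.70

Heat load = 33000 MJ = 33,000,000,000 J / 1055 = 31,279,621 BTU
Gas: input = 31,279,621 / 0.78 = 40,102,078 BTU = 401 therm → 401 × €2.56 = €1,026.61
Heat pump: 31,279,621 BTU / 3412 = 9,168 kWh heat; / 3.4 = 2,696 kWh in → × €0.132 = €355.92
Difference = |€1,026.61 − €355.92| = €670.70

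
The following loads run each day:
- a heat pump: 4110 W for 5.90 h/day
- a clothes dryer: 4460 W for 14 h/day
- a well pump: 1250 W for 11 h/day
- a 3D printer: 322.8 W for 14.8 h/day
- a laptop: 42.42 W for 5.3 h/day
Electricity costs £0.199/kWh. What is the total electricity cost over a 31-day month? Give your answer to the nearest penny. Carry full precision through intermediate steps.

£650.47

heat pump: 4110 W × 5.90 h × 31 d = 751,719 Wh = 751.7 kWh
clothes dryer: 4460 W × 14 h × 31 d = 1,935,640 Wh = 1,936 kWh
well pump: 1250 W × 11 h × 31 d = 426,250 Wh = 426.2 kWh
3D printer: 322.8 W × 14.8 h × 31 d = 148,101 Wh = 148.1 kWh
laptop: 42.42 W × 5.3 h × 31 d = 6,970 Wh = 6.97 kWh
Total energy = 751.7 + 1,936 + 426.2 + 148.1 + 6.97 = 3,269 kWh
Cost = 3,269 kWh × £0.199 = £650.47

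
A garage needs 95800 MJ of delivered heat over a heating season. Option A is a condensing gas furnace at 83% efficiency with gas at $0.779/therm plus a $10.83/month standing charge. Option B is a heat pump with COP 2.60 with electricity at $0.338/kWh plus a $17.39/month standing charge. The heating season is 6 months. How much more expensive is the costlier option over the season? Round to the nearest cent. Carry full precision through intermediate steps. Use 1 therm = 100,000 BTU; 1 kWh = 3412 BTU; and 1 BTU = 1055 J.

Heat load = 95800 MJ = 95,800,000,000 J / 1055 = 90,805,687 BTU
Gas: input = 90,805,687 / 0.83 = 109,404,442 BTU = 1,094 therm → 1,094 × $0.779 = $852.26; + 6 × $10.83 standing = $917.24
Heat pump: 90,805,687 BTU / 3412 = 26,610 kWh heat; / 2.60 = 10,240 kWh in → × $0.338 = $3,459.77; + 6 × $17.39 standing = $3,564.11
Difference = |$917.24 − $3,564.11| = $2,646.87

$2646.87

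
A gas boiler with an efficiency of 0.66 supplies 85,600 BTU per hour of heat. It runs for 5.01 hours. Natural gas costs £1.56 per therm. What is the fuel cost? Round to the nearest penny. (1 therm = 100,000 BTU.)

Heat delivered = 85,600 BTU/h × 5.01 h = 428,856 BTU
Gas input = 428,856 / 0.66 = 649,782 BTU
= 649,782 / 100,000 = 6.498 therm
Cost = 6.498 × £1.56/therm = £10.14

£10.14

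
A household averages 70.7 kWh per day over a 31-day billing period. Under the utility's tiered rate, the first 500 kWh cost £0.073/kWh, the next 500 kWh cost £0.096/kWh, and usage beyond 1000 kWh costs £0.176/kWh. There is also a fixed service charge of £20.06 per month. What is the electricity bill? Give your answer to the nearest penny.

Usage = 70.7 kWh/day × 31 days = 2191.7 kWh
First 500 kWh × £0.073 = £36.50
Next 500 kWh × £0.096 = £48.00
Remaining 1191.7 kWh × £0.176 = £209.74
Energy charge = £294.24; + service £20.06 = £314.30

£314.30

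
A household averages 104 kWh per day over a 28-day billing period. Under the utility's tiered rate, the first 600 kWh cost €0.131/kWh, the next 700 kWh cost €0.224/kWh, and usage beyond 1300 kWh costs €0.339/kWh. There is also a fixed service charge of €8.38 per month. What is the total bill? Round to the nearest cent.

€790.25

Usage = 104 kWh/day × 28 days = 2912 kWh
First 600 kWh × €0.131 = €78.60
Next 700 kWh × €0.224 = €156.80
Remaining 1612 kWh × €0.339 = €546.47
Energy charge = €781.87; + service €8.38 = €790.25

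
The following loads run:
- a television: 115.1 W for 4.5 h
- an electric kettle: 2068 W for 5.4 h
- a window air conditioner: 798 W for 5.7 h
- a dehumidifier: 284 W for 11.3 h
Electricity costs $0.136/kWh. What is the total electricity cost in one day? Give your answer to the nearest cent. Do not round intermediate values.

$2.64

television: 115.1 W × 4.5 h = 518 Wh = 0.5179 kWh
electric kettle: 2068 W × 5.4 h = 11,167 Wh = 11.17 kWh
window air conditioner: 798 W × 5.7 h = 4,549 Wh = 4.549 kWh
dehumidifier: 284 W × 11.3 h = 3,209 Wh = 3.209 kWh
Total energy = 0.5179 + 11.17 + 4.549 + 3.209 = 19.44 kWh
Cost = 19.44 kWh × $0.136 = $2.64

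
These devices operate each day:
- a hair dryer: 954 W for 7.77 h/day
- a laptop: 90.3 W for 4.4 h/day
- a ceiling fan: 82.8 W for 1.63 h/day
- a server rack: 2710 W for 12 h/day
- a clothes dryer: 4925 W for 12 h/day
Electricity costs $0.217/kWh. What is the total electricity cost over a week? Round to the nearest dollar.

$151

hair dryer: 954 W × 7.77 h × 7 d = 51,888 Wh = 51.89 kWh
laptop: 90.3 W × 4.4 h × 7 d = 2,781 Wh = 2.781 kWh
ceiling fan: 82.8 W × 1.63 h × 7 d = 945 Wh = 0.9447 kWh
server rack: 2710 W × 12 h × 7 d = 227,640 Wh = 227.6 kWh
clothes dryer: 4925 W × 12 h × 7 d = 413,700 Wh = 413.7 kWh
Total energy = 51.89 + 2.781 + 0.9447 + 227.6 + 413.7 = 697 kWh
Cost = 697 kWh × $0.217 = $151.24 ≈ $151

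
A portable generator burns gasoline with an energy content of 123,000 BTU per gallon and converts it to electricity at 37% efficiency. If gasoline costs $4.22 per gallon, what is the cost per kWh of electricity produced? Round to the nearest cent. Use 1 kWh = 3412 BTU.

$0.32

Electrical output per gallon = 123,000 BTU × 0.37 / 3412 BTU/kWh = 13.34 kWh
Cost per kWh = $4.22 / 13.34 kWh = $0.316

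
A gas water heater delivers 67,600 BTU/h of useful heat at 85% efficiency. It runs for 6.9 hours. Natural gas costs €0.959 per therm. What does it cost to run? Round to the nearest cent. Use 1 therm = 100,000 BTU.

€5.26

Heat delivered = 67,600 BTU/h × 6.9 h = 466,440 BTU
Gas input = 466,440 / 0.85 = 548,753 BTU
= 548,753 / 100,000 = 5.488 therm
Cost = 5.488 × €0.959/therm = €5.26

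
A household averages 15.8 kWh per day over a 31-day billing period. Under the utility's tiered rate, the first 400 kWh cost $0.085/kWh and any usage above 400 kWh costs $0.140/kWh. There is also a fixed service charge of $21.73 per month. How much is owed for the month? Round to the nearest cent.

$68.30

Usage = 15.8 kWh/day × 31 days = 489.8 kWh
First 400 kWh × $0.085 = $34.00
Remaining 89.8 kWh × $0.140 = $12.57
Energy charge = $46.57; + service $21.73 = $68.30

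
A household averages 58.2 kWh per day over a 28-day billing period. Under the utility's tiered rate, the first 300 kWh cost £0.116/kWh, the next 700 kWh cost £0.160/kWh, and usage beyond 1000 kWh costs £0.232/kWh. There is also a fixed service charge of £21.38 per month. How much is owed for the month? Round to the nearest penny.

Usage = 58.2 kWh/day × 28 days = 1629.6 kWh
First 300 kWh × £0.116 = £34.80
Next 700 kWh × £0.160 = £112.00
Remaining 629.6 kWh × £0.232 = £146.07
Energy charge = £292.87; + service £21.38 = £314.25

£314.25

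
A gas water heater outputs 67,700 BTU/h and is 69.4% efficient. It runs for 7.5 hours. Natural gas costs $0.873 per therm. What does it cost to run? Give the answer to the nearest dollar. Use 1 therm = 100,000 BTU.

Heat delivered = 67,700 BTU/h × 7.5 h = 507,750 BTU
Gas input = 507,750 / 0.694 = 731,628 BTU
= 731,628 / 100,000 = 7.316 therm
Cost = 7.316 × $0.873/therm = $6.39 ≈ $6

$6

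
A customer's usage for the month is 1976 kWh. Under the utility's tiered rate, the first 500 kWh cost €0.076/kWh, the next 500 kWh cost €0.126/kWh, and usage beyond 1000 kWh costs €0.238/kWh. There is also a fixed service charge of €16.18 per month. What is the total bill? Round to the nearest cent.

€349.47

First 500 kWh × €0.076 = €38.00
Next 500 kWh × €0.126 = €63.00
Remaining 976 kWh × €0.238 = €232.29
Energy charge = €333.29; + service €16.18 = €349.47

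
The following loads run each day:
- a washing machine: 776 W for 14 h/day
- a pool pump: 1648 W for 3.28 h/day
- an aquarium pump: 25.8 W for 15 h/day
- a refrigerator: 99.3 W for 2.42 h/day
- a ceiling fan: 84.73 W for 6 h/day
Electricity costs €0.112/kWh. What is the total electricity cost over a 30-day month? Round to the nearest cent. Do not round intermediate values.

€58.48

washing machine: 776 W × 14 h × 30 d = 325,920 Wh = 325.9 kWh
pool pump: 1648 W × 3.28 h × 30 d = 162,163 Wh = 162.2 kWh
aquarium pump: 25.8 W × 15 h × 30 d = 11,610 Wh = 11.61 kWh
refrigerator: 99.3 W × 2.42 h × 30 d = 7,209 Wh = 7.209 kWh
ceiling fan: 84.73 W × 6 h × 30 d = 15,251 Wh = 15.25 kWh
Total energy = 325.9 + 162.2 + 11.61 + 7.209 + 15.25 = 522.2 kWh
Cost = 522.2 kWh × €0.112 = €58.48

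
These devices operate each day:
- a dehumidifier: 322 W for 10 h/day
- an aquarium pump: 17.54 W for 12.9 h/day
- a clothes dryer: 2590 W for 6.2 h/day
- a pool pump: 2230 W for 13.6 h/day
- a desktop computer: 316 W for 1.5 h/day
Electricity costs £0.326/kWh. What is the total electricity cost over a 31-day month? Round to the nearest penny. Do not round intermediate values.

£508.40

dehumidifier: 322 W × 10 h × 31 d = 99,820 Wh = 99.82 kWh
aquarium pump: 17.54 W × 12.9 h × 31 d = 7,014 Wh = 7.014 kWh
clothes dryer: 2590 W × 6.2 h × 31 d = 497,798 Wh = 497.8 kWh
pool pump: 2230 W × 13.6 h × 31 d = 940,168 Wh = 940.2 kWh
desktop computer: 316 W × 1.5 h × 31 d = 14,694 Wh = 14.69 kWh
Total energy = 99.82 + 7.014 + 497.8 + 940.2 + 14.69 = 1,559 kWh
Cost = 1,559 kWh × £0.326 = £508.40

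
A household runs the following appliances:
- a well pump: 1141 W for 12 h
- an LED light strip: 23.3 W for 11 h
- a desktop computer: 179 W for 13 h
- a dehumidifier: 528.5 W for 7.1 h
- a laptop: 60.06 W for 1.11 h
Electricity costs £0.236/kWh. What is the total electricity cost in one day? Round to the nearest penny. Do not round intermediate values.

£4.74

well pump: 1141 W × 12 h = 13,692 Wh = 13.69 kWh
LED light strip: 23.3 W × 11 h = 256 Wh = 0.2563 kWh
desktop computer: 179 W × 13 h = 2,327 Wh = 2.327 kWh
dehumidifier: 528.5 W × 7.1 h = 3,752 Wh = 3.752 kWh
laptop: 60.06 W × 1.11 h = 67 Wh = 0.06667 kWh
Total energy = 13.69 + 0.2563 + 2.327 + 3.752 + 0.06667 = 20.09 kWh
Cost = 20.09 kWh × £0.236 = £4.74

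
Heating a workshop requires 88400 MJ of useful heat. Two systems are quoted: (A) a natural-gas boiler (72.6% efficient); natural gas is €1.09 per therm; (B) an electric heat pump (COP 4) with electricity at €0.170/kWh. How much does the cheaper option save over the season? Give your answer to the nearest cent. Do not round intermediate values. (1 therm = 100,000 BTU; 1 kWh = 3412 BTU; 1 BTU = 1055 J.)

Heat load = 88400 MJ = 88,400,000,000 J / 1055 = 83,791,469 BTU
Gas: input = 83,791,469 / 0.726 = 115,415,247 BTU = 1,154 therm → 1,154 × €1.09 = €1,258.03
Heat pump: 83,791,469 BTU / 3412 = 24,560 kWh heat; / 4 = 6,139 kWh in → × €0.170 = €1,043.71
Difference = |€1,258.03 − €1,043.71| = €214.32

€214.32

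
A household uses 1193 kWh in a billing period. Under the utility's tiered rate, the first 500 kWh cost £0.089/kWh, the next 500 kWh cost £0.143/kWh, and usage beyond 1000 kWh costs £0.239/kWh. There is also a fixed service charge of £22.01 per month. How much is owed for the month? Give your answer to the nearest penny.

£184.14

First 500 kWh × £0.089 = £44.50
Next 500 kWh × £0.143 = £71.50
Remaining 193 kWh × £0.239 = £46.13
Energy charge = £162.13; + service £22.01 = £184.14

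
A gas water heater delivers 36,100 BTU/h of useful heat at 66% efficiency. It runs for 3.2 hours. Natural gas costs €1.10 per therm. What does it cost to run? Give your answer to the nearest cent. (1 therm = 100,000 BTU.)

Heat delivered = 36,100 BTU/h × 3.2 h = 115,520 BTU
Gas input = 115,520 / 0.660 = 175,030 BTU
= 175,030 / 100,000 = 1.75 therm
Cost = 1.75 × €1.10/therm = €1.93

€1.93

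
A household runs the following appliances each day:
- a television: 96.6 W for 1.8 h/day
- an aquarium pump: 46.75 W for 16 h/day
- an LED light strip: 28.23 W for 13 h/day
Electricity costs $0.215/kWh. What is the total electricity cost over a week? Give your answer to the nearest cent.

$1.94

television: 96.6 W × 1.8 h × 7 d = 1,217 Wh = 1.217 kWh
aquarium pump: 46.75 W × 16 h × 7 d = 5,236 Wh = 5.236 kWh
LED light strip: 28.23 W × 13 h × 7 d = 2,569 Wh = 2.569 kWh
Total energy = 1.217 + 5.236 + 2.569 = 9.022 kWh
Cost = 9.022 kWh × $0.215 = $1.94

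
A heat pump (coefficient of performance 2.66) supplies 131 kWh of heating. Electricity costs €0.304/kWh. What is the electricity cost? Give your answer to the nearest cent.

Electrical input = 131 kWh / 2.66 = 49.25 kWh
Cost = 49.25 × €0.304/kWh = €14.97

€14.97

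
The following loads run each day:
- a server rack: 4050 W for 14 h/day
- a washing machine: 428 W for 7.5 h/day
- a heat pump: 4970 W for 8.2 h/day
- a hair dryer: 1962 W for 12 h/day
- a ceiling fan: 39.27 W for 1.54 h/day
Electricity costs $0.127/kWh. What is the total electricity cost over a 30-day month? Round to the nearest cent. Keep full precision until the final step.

server rack: 4050 W × 14 h × 30 d = 1,701,000 Wh = 1,701 kWh
washing machine: 428 W × 7.5 h × 30 d = 96,300 Wh = 96.3 kWh
heat pump: 4970 W × 8.2 h × 30 d = 1,222,620 Wh = 1,223 kWh
hair dryer: 1962 W × 12 h × 30 d = 706,320 Wh = 706.3 kWh
ceiling fan: 39.27 W × 1.54 h × 30 d = 1,814 Wh = 1.814 kWh
Total energy = 1,701 + 96.3 + 1,223 + 706.3 + 1.814 = 3,728 kWh
Cost = 3,728 kWh × $0.127 = $473.46

$473.46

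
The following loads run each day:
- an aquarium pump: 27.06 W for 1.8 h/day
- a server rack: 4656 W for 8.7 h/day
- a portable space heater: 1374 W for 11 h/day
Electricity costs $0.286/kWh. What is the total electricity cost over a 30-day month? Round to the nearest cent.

aquarium pump: 27.06 W × 1.8 h × 30 d = 1,461 Wh = 1.461 kWh
server rack: 4656 W × 8.7 h × 30 d = 1,215,216 Wh = 1,215 kWh
portable space heater: 1374 W × 11 h × 30 d = 453,420 Wh = 453.4 kWh
Total energy = 1.461 + 1,215 + 453.4 = 1,670 kWh
Cost = 1,670 kWh × $0.286 = $477.65

$477.65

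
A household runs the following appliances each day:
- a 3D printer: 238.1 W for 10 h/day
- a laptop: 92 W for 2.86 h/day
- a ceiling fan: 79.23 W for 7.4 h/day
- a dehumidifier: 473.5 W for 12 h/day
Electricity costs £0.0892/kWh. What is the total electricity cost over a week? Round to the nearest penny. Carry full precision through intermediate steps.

£5.56

3D printer: 238.1 W × 10 h × 7 d = 16,667 Wh = 16.67 kWh
laptop: 92 W × 2.86 h × 7 d = 1,842 Wh = 1.842 kWh
ceiling fan: 79.23 W × 7.4 h × 7 d = 4,104 Wh = 4.104 kWh
dehumidifier: 473.5 W × 12 h × 7 d = 39,774 Wh = 39.77 kWh
Total energy = 16.67 + 1.842 + 4.104 + 39.77 = 62.39 kWh
Cost = 62.39 kWh × £0.0892 = £5.56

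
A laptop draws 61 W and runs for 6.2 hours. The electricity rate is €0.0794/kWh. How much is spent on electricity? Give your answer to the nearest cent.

€0.03

Energy = 61 W × 6.2 h = 378 Wh = 0.3782 kWh
Cost = 0.3782 kWh × €0.0794/kWh = €0.03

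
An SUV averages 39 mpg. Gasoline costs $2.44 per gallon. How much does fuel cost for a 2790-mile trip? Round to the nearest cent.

Fuel = 2790 mi / 39 mpg = 71.54 gal
Cost = 71.54 gal × $2.44/gal = $174.55

$174.55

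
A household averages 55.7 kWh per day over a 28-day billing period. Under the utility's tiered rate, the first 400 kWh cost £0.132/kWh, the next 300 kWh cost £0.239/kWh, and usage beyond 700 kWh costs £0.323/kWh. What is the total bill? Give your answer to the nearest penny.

Usage = 55.7 kWh/day × 28 days = 1559.6 kWh
First 400 kWh × £0.132 = £52.80
Next 300 kWh × £0.239 = £71.70
Remaining 859.6 kWh × £0.323 = £277.65
Total = £402.15

£402.15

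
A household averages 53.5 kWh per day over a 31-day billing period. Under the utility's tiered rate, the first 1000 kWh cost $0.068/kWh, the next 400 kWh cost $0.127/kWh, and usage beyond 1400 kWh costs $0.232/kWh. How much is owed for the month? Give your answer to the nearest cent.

$178.77

Usage = 53.5 kWh/day × 31 days = 1658.5 kWh
First 1000 kWh × $0.068 = $68.00
Next 400 kWh × $0.127 = $50.80
Remaining 258.5 kWh × $0.232 = $59.97
Total = $178.77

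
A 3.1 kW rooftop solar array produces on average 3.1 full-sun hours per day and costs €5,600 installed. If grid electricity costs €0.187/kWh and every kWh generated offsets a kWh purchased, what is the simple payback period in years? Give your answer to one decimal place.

Daily generation = 3.1 kW × 3.1 h = 9.61 kWh
Annual generation = 9.61 × 365 = 3507.7 kWh
Annual savings = 3507.7 × €0.187 = €655.93
Payback = €5,600 / €655.93 = 8.54 years

8.5 years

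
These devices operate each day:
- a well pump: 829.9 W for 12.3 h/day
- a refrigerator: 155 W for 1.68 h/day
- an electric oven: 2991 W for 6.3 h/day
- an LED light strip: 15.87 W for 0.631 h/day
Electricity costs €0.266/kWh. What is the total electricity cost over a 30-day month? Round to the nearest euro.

€234

well pump: 829.9 W × 12.3 h × 30 d = 306,233 Wh = 306.2 kWh
refrigerator: 155 W × 1.68 h × 30 d = 7,812 Wh = 7.812 kWh
electric oven: 2991 W × 6.3 h × 30 d = 565,299 Wh = 565.3 kWh
LED light strip: 15.87 W × 0.631 h × 30 d = 300 Wh = 0.3004 kWh
Total energy = 306.2 + 7.812 + 565.3 + 0.3004 = 879.6 kWh
Cost = 879.6 kWh × €0.266 = €233.99 ≈ €234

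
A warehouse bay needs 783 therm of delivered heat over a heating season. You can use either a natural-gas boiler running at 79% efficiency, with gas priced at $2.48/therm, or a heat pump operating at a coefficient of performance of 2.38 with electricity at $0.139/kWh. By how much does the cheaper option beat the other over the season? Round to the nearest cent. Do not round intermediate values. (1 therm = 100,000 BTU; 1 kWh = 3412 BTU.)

Heat load = 783 therm × 100,000 = 78,300,000 BTU
Gas: input = 78,300,000 / 0.790 = 99,113,924 BTU = 991.1 therm → 991.1 × $2.48 = $2,458.03
Heat pump: 78,300,000 BTU / 3412 = 22,950 kWh heat; / 2.38 = 9,642 kWh in → × $0.139 = $1,340.26
Difference = |$2,458.03 − $1,340.26| = $1,117.76

$1117.76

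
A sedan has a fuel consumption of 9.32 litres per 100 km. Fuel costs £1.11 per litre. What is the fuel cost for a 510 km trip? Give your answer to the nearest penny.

Fuel = 9.32 L/100 km × 510 km / 100 = 47.53 L
Cost = 47.53 L × £1.11/L = £52.76

£52.76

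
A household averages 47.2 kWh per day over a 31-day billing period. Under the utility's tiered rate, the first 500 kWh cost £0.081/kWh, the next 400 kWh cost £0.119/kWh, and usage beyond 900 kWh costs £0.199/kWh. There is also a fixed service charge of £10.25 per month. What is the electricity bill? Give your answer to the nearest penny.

£210.43

Usage = 47.2 kWh/day × 31 days = 1463.2 kWh
First 500 kWh × £0.081 = £40.50
Next 400 kWh × £0.119 = £47.60
Remaining 563.2 kWh × £0.199 = £112.08
Energy charge = £200.18; + service £10.25 = £210.43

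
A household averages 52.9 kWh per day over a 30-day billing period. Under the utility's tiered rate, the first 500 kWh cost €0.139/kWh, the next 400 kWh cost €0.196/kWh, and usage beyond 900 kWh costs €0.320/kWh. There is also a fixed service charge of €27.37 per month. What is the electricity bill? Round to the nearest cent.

Usage = 52.9 kWh/day × 30 days = 1587 kWh
First 500 kWh × €0.139 = €69.50
Next 400 kWh × €0.196 = €78.40
Remaining 687 kWh × €0.320 = €219.84
Energy charge = €367.74; + service €27.37 = €395.11

€395.11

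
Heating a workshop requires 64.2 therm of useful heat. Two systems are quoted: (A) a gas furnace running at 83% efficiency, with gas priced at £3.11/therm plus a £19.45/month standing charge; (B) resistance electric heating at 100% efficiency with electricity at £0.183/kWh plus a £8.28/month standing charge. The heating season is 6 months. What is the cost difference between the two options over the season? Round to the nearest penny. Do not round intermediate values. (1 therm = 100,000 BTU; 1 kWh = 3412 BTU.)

£36.76

Heat load = 64.2 therm × 100,000 = 6,420,000 BTU
Gas: input = 6,420,000 / 0.83 = 7,734,940 BTU = 77.35 therm → 77.35 × £3.11 = £240.56; + 6 × £19.45 standing = £357.26
Electric: 6,420,000 BTU / 3412 = 1,882 kWh → × £0.183 = £344.33; + 6 × £8.28 standing = £394.01
Difference = |£357.26 − £394.01| = £36.76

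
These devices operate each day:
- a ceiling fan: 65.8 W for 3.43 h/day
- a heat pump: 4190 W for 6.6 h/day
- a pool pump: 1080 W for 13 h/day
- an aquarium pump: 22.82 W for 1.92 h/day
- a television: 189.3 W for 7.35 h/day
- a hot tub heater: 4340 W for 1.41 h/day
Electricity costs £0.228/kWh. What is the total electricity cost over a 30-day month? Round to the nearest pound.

£338

ceiling fan: 65.8 W × 3.43 h × 30 d = 6,771 Wh = 6.771 kWh
heat pump: 4190 W × 6.6 h × 30 d = 829,620 Wh = 829.6 kWh
pool pump: 1080 W × 13 h × 30 d = 421,200 Wh = 421.2 kWh
aquarium pump: 22.82 W × 1.92 h × 30 d = 1,314 Wh = 1.314 kWh
television: 189.3 W × 7.35 h × 30 d = 41,741 Wh = 41.74 kWh
hot tub heater: 4340 W × 1.41 h × 30 d = 183,582 Wh = 183.6 kWh
Total energy = 6.771 + 829.6 + 421.2 + 1.314 + 41.74 + 183.6 = 1,484 kWh
Cost = 1,484 kWh × £0.228 = £338.40 ≈ £338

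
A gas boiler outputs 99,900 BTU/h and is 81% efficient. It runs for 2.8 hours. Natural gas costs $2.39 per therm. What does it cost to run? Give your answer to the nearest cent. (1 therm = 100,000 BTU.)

$8.25

Heat delivered = 99,900 BTU/h × 2.8 h = 279,720 BTU
Gas input = 279,720 / 0.810 = 345,333 BTU
= 345,333 / 100,000 = 3.453 therm
Cost = 3.453 × $2.39/therm = $8.25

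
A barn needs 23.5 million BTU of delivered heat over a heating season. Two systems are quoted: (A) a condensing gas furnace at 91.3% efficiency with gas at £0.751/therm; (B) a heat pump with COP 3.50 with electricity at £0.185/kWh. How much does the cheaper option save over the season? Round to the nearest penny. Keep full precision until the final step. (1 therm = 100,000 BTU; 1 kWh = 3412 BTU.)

£170.75

Heat load = 23.5 × 10⁶ BTU = 23,500,000 BTU
Gas: input = 23,500,000 / 0.913 = 25,739,321 BTU = 257.4 therm → 257.4 × £0.751 = £193.30
Heat pump: 23,500,000 BTU / 3412 = 6,887 kWh heat; / 3.50 = 1,968 kWh in → × £0.185 = £364.05
Difference = |£193.30 − £364.05| = £170.75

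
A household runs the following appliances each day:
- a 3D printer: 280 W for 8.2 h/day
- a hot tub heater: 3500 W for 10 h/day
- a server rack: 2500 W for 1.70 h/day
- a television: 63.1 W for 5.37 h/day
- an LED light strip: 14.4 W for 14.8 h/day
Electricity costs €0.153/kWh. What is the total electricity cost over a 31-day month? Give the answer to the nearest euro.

3D printer: 280 W × 8.2 h × 31 d = 71,176 Wh = 71.18 kWh
hot tub heater: 3500 W × 10 h × 31 d = 1,085,000 Wh = 1,085 kWh
server rack: 2500 W × 1.70 h × 31 d = 131,750 Wh = 131.8 kWh
television: 63.1 W × 5.37 h × 31 d = 10,504 Wh = 10.5 kWh
LED light strip: 14.4 W × 14.8 h × 31 d = 6,607 Wh = 6.607 kWh
Total energy = 71.18 + 1,085 + 131.8 + 10.5 + 6.607 = 1,305 kWh
Cost = 1,305 kWh × €0.153 = €199.67 ≈ €200

€200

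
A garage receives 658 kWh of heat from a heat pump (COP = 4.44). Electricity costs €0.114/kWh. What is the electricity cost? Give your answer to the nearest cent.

Electrical input = 658 kWh / 4.44 = 148.2 kWh
Cost = 148.2 × €0.114/kWh = €16.89

€16.89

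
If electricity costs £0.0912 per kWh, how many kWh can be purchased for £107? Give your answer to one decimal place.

£107 / £0.0912 per kWh = 1,173 kWh

1173.2 kWh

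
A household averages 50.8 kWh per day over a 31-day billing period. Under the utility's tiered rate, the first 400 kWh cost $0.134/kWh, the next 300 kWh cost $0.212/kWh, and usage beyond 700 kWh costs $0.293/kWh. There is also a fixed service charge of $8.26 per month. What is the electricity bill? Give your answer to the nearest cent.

Usage = 50.8 kWh/day × 31 days = 1574.8 kWh
First 400 kWh × $0.134 = $53.60
Next 300 kWh × $0.212 = $63.60
Remaining 874.8 kWh × $0.293 = $256.32
Energy charge = $373.52; + service $8.26 = $381.78

$381.78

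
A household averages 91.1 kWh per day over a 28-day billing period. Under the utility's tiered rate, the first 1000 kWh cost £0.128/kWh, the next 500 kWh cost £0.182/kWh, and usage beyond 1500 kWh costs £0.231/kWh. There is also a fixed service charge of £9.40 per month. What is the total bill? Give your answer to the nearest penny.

£471.13

Usage = 91.1 kWh/day × 28 days = 2550.8 kWh
First 1000 kWh × £0.128 = £128.00
Next 500 kWh × £0.182 = £91.00
Remaining 1050.8 kWh × £0.231 = £242.73
Energy charge = £461.73; + service £9.40 = £471.13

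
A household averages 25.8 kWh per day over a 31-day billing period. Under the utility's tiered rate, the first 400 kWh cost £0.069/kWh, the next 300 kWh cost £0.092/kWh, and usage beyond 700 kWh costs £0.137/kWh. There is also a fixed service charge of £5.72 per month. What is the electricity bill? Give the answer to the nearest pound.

£75

Usage = 25.8 kWh/day × 31 days = 799.8 kWh
First 400 kWh × £0.069 = £27.60
Next 300 kWh × £0.092 = £27.60
Remaining 99.8 kWh × £0.137 = £13.67
Energy charge = £68.87; + service £5.72 = £74.59 ≈ £75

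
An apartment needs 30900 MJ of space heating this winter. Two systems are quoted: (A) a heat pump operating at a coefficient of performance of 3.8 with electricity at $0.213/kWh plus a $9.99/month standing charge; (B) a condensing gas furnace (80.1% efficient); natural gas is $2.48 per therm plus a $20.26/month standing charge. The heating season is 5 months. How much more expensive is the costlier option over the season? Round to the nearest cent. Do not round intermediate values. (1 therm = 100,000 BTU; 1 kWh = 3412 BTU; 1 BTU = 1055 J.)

Heat load = 30900 MJ = 30,900,000,000 J / 1055 = 29,289,100 BTU
Gas: input = 29,289,100 / 0.801 = 36,565,667 BTU = 365.7 therm → 365.7 × $2.48 = $906.83; + 5 × $20.26 standing = $1,008.13
Heat pump: 29,289,100 BTU / 3412 = 8,584 kWh heat; / 3.8 = 2,259 kWh in → × $0.213 = $481.16; + 5 × $9.99 standing = $531.11
Difference = |$1,008.13 − $531.11| = $477.01

$477.01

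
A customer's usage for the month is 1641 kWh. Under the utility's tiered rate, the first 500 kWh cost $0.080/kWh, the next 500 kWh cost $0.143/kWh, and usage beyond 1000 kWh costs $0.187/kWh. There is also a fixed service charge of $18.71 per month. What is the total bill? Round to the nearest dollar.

First 500 kWh × $0.080 = $40.00
Next 500 kWh × $0.143 = $71.50
Remaining 641 kWh × $0.187 = $119.87
Energy charge = $231.37; + service $18.71 = $250.08 ≈ $250

$250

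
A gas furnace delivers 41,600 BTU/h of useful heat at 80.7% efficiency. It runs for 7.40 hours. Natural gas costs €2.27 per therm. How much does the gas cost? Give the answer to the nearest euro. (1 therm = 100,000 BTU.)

Heat delivered = 41,600 BTU/h × 7.40 h = 307,840 BTU
Gas input = 307,840 / 0.807 = 381,462 BTU
= 381,462 / 100,000 = 3.815 therm
Cost = 3.815 × €2.27/therm = €8.66 ≈ €9

€9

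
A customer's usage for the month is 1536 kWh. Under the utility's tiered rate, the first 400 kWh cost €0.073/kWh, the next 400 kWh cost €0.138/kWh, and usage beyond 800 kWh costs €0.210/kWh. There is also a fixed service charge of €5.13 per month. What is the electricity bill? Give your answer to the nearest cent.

First 400 kWh × €0.073 = €29.20
Next 400 kWh × €0.138 = €55.20
Remaining 736 kWh × €0.210 = €154.56
Energy charge = €238.96; + service €5.13 = €244.09

€244.09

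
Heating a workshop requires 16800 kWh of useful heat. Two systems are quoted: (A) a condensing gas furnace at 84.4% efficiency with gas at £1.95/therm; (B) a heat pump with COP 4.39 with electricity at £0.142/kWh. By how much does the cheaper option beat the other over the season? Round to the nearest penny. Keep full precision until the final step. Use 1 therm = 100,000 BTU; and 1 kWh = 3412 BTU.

£780.96

Heat load = 16800 kWh × 3412 = 57,321,600 BTU
Gas: input = 57,321,600 / 0.844 = 67,916,588 BTU = 679.2 therm → 679.2 × £1.95 = £1,324.37
Heat pump: 57,321,600 BTU / 3412 = 16,800 kWh heat; / 4.39 = 3,827 kWh in → × £0.142 = £543.42
Difference = |£1,324.37 − £543.42| = £780.96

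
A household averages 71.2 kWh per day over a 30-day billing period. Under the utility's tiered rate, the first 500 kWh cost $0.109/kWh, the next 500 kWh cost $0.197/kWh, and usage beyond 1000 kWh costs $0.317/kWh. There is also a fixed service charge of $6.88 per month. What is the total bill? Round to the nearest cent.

$519.99

Usage = 71.2 kWh/day × 30 days = 2136 kWh
First 500 kWh × $0.109 = $54.50
Next 500 kWh × $0.197 = $98.50
Remaining 1136 kWh × $0.317 = $360.11
Energy charge = $513.11; + service $6.88 = $519.99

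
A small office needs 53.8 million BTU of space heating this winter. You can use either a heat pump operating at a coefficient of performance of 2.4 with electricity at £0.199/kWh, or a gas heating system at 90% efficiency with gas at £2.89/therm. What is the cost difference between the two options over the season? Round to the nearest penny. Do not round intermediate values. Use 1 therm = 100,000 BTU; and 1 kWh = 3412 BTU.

Heat load = 53.8 × 10⁶ BTU = 53,800,000 BTU
Gas: input = 53,800,000 / 0.90 = 59,777,778 BTU = 597.8 therm → 597.8 × £2.89 = £1,727.58
Heat pump: 53,800,000 BTU / 3412 = 15,770 kWh heat; / 2.4 = 6,570 kWh in → × £0.199 = £1,307.42
Difference = |£1,727.58 − £1,307.42| = £420.16

£420.16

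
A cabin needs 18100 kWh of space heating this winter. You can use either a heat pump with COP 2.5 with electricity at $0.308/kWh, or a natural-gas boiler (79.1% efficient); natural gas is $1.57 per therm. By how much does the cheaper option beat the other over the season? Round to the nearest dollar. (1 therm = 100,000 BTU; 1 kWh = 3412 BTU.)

Heat load = 18100 kWh × 3412 = 61,757,200 BTU
Gas: input = 61,757,200 / 0.791 = 78,074,842 BTU = 780.7 therm → 780.7 × $1.57 = $1,225.78
Heat pump: 61,757,200 BTU / 3412 = 18,100 kWh heat; / 2.5 = 7,240 kWh in → × $0.308 = $2,229.92
Difference = |$1,225.78 − $2,229.92| = $1,004.14 ≈ $1004

$1004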